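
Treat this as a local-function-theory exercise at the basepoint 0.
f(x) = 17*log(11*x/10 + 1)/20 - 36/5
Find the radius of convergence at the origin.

The radius of convergence is 10/11.

Branch term (17/20)*log(1 - x/(-10/11)): its argument vanishes at x = -10/11, a logarithmic branch point, modulus 10/11.
The radius of convergence is the smallest modulus among the singular points: 10/11.


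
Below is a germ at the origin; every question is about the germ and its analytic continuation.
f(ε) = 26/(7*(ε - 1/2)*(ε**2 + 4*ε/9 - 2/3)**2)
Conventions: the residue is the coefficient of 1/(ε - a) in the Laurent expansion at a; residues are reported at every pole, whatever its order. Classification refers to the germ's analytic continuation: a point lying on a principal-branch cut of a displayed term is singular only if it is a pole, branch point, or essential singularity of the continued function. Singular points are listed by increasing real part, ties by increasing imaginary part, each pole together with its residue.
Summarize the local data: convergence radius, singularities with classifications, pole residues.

Radius of convergence at 0: 1/2.
At -2/9 - (1/9)*sqrt(58): a pole of order 2; residue -16848/343 + (7214103/1153852)*sqrt(58).
At 1/2: a pole of order 1; residue 33696/343.
At -2/9 + (1/9)*sqrt(58): a pole of order 2; residue -16848/343 - (7214103/1153852)*sqrt(58).

Denominator factor (ε - 1/2): pole of order 1 at 1/2, modulus 1/2.
Denominator factor (ε**2 + 4*ε/9 - 2/3)^2: discriminant 232/81, real irrational roots -2/9 + (1/9)*sqrt(58) and -2/9 - (1/9)*sqrt(58); poles of order 2, moduli -2/9 + (1/9)*sqrt(58) and 2/9 + (1/9)*sqrt(58).
The radius of convergence is the smallest modulus among the singular points: 1/2.
The factor ε**2 + 4*ε/9 - 2/3 splits as (ε - a)(ε - a') with a = -2/9 - (1/9)*sqrt(58), a' = -2/9 + (1/9)*sqrt(58). At the order-2 pole a set g(ε) = (ε - a)^2*f(ε) = [26/(7*(ε - 1/2))] / (ε - a')^2.
Order-2 pole: residue = g'(a); g'(-2/9 - (1/9)*sqrt(58)) = -16848/343 + (7214103/1153852)*sqrt(58), so the residue is -16848/343 + (7214103/1153852)*sqrt(58).
At the order-1 pole 1/2 set g(ε) = (ε - (1/2))*f(ε) = 26/(7*(ε**2 + 4*ε/9 - 2/3)**2).
Simple pole: residue = g(a) at a = 1/2, which is 33696/343.
The factor ε**2 + 4*ε/9 - 2/3 splits as (ε - a)(ε - a') with a = -2/9 + (1/9)*sqrt(58), a' = -2/9 - (1/9)*sqrt(58). At the order-2 pole a set g(ε) = (ε - a)^2*f(ε) = [26/(7*(ε - 1/2))] / (ε - a')^2.
Order-2 pole: residue = g'(a); g'(-2/9 + (1/9)*sqrt(58)) = -16848/343 - (7214103/1153852)*sqrt(58), so the residue is -16848/343 - (7214103/1153852)*sqrt(58).
List the singular points by increasing real part (a conjugate pair: the negative imaginary part first).


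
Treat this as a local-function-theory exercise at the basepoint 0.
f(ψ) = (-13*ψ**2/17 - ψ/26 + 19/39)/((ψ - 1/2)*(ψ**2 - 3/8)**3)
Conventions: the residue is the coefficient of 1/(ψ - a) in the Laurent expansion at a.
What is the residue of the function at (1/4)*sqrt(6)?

The residue is 46976/663 + (168056/5967)*sqrt(6).

The factor ψ**2 - 3/8 splits as (ψ - a)(ψ - a') with a = (1/4)*sqrt(6), a' = -(1/4)*sqrt(6). At the order-3 pole a set g(ψ) = (ψ - a)^3*f(ψ) = [(-13*ψ**2/17 - ψ/26 + 19/39)/(ψ - 1/2)] / (ψ - a')^3.
Order-3 pole: residue = g''(a)/2; g''((1/4)*sqrt(6)) = 93952/663 + (336112/5967)*sqrt(6), so the residue is 46976/663 + (168056/5967)*sqrt(6).


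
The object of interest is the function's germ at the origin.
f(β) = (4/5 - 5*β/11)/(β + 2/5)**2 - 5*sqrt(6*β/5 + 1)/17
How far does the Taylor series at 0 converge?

Denominator factor (β + 2/5)^2: pole of order 2 at -2/5, modulus 2/5.
Branch term (-5/17)*sqrt(1 - β/(-5/6)): its argument vanishes at β = -5/6, a square-root branch point, modulus 5/6.
The radius of convergence is the smallest modulus among the singular points: 2/5.

The radius of convergence is 2/5.


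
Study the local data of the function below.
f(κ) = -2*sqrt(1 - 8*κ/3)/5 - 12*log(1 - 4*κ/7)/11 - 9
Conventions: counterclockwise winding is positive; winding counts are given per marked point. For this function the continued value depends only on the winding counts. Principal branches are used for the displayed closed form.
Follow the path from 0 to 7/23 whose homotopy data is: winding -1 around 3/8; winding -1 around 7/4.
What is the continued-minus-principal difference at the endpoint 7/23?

Continued minus principal equals ((4/345)*sqrt(897)) + ((24/11)*pi)*i.

The rational part is single-valued and drops out of the difference; each branch term changes only by its own monodromy.
(-2/5)*sqrt(1 - κ/(3/8)): winding -1 is odd, the square root flips sign, contributing -2*(-2/5)*sqrt(1 - (7/23)/(3/8)) = -2*(-2/5)*sqrt(13/69) = (4/345)*sqrt(897).
(-12/11)*log(1 - κ/(7/4)): each positive loop around 7/4 adds 2*pi*i to the log, so winding -1 contributes (-12/11)*(-1)*2*pi*i = (24/11)*pi*i.
Summing the contributions at κ = 7/23 gives ((4/345)*sqrt(897)) + ((24/11)*pi)*i.


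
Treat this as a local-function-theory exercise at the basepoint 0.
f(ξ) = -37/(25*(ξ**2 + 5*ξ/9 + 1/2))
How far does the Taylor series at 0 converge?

The radius of convergence is (1/2)*sqrt(2).

Denominator factor (ξ**2 + 5*ξ/9 + 1/2): discriminant -137/81, complex-conjugate roots (-5/18) + ((1/18)*sqrt(137))*i and (-5/18) - ((1/18)*sqrt(137))*i; poles of order 1, moduli (1/2)*sqrt(2) and (1/2)*sqrt(2).
The radius of convergence is the smallest modulus among the singular points: (1/2)*sqrt(2).


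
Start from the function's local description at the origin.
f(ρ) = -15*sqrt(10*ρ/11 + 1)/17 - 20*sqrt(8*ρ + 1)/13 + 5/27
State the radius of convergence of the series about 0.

The radius of convergence is 1/8.

Branch term (-15/17)*sqrt(1 - ρ/(-11/10)): its argument vanishes at ρ = -11/10, a square-root branch point, modulus 11/10.
Branch term (-20/13)*sqrt(1 - ρ/(-1/8)): its argument vanishes at ρ = -1/8, a square-root branch point, modulus 1/8.
The radius of convergence is the smallest modulus among the singular points: 1/8.


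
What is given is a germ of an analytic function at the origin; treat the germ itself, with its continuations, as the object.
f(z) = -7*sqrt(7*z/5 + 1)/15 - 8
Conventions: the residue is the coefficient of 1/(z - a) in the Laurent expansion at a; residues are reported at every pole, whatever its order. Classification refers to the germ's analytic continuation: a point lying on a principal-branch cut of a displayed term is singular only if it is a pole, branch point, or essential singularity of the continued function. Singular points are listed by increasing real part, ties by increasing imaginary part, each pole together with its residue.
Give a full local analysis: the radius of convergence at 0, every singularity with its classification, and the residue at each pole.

Radius of convergence at 0: 5/7.
At -5/7: an algebraic (square-root) branch point.

Branch term (-7/15)*sqrt(1 - z/(-5/7)): its argument vanishes at z = -5/7, a square-root branch point, modulus 5/7.
The radius of convergence is the smallest modulus among the singular points: 5/7.


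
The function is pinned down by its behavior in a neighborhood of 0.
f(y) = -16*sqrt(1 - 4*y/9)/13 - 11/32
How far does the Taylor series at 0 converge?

The radius of convergence is 9/4.

Branch term (-16/13)*sqrt(1 - y/(9/4)): its argument vanishes at y = 9/4, a square-root branch point, modulus 9/4.
The radius of convergence is the smallest modulus among the singular points: 9/4.


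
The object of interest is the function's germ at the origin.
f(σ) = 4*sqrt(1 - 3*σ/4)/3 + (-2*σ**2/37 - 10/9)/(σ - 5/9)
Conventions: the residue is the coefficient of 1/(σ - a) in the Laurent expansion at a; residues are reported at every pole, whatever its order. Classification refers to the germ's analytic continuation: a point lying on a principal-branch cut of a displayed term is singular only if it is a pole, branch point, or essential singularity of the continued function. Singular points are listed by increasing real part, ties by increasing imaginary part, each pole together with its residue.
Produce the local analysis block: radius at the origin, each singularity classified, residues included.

Denominator factor (σ - 5/9): pole of order 1 at 5/9, modulus 5/9.
Branch term (4/3)*sqrt(1 - σ/(4/3)): its argument vanishes at σ = 4/3, a square-root branch point, modulus 4/3.
The radius of convergence is the smallest modulus among the singular points: 5/9.
The branch term is analytic at 5/9 and contributes nothing to the residue; only the rational part matters.
At the order-1 pole 5/9 set g(σ) = (σ - (5/9))*(rational part) = -2*σ**2/37 - 10/9.
Simple pole: residue = g(a) at a = 5/9, which is -3380/2997.
List the singular points by increasing real part (a conjugate pair: the negative imaginary part first).

Radius of convergence at 0: 5/9.
At 5/9: a pole of order 1; residue -3380/2997.
At 4/3: an algebraic (square-root) branch point.


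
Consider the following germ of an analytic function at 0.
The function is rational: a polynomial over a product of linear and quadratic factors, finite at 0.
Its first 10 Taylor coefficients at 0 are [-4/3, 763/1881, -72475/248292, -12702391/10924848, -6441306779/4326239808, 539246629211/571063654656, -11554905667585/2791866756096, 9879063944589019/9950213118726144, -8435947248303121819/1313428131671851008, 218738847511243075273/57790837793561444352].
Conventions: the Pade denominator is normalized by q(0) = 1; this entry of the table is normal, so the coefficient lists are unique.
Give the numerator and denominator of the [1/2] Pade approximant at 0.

The Pade approximant has numerator coefficients [-4/3, 175157212/16990047]; denominator coefficients [1, -97416839/13115124, -1072762457/432799092].

Taylor coefficients needed (read off): a_0 = -4/3, a_1 = 763/1881, a_2 = -72475/248292, a_3 = -12702391/10924848.
Write the denominator as Q(β) = 1 + q1*β + q2*β^2. Requiring Q*f - P = O(β^4) with deg P <= 1 kills the coefficients of β^2..β^3 in Q*f:
  β^2: a_2 + q1*a_1 + q2*a_0 = 0, i.e. -72475/248292 + (763/1881)*q1 + (-4/3)*q2 = 0.
  β^3: a_3 + q1*a_2 + q2*a_1 = 0, i.e. -12702391/10924848 + (-72475/248292)*q1 + (763/1881)*q2 = 0.
Solving this linear system: q1 = -97416839/13115124, q2 = -1072762457/432799092.
The numerator is Q*f truncated at degree 1: P0 = a_0 = -4/3; P1 = a_1 + q1*a_0 = 175157212/16990047.


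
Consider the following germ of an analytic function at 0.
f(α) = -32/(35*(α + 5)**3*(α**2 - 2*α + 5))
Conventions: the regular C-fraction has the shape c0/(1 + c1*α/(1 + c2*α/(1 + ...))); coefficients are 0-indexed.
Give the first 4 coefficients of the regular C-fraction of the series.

Taylor coefficients (expand at 0): a_0 = -32/21875, a_1 = 32/109375, a_2 = 32/546875, a_3 = 32/390625.
c0 = a_0 = -32/21875. Peel one level at a time: if S = 1 + c*α/S' with S'(0) = 1, then c is the α-coefficient of S and S' = c*α/(S - 1).
S_1 = c0/f = 1 + (1/5)*α + (2/25)*α^2 + ...; c1 = 1/5.
S_2 = c1*α/(S_1 - 1) = 1 + (-2/5)*α + (-6/25)*α^2 + ...; c2 = -2/5.
S_3 = c2*α/(S_2 - 1) = 1 + (-3/5)*α + ...; c3 = -3/5.

The regular C-fraction coefficients are [-32/21875, 1/5, -2/5, -3/5].


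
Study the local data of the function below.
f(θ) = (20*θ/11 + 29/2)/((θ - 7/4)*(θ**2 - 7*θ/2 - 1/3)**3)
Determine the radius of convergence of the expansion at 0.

The radius of convergence is -7/4 + (1/12)*sqrt(489).

Denominator factor (θ - 7/4): pole of order 1 at 7/4, modulus 7/4.
Denominator factor (θ**2 - 7*θ/2 - 1/3)^3: discriminant 163/12, real irrational roots 7/4 + (1/12)*sqrt(489) and 7/4 - (1/12)*sqrt(489); poles of order 3, moduli 7/4 + (1/12)*sqrt(489) and -7/4 + (1/12)*sqrt(489).
The radius of convergence is the smallest modulus among the singular points: -7/4 + (1/12)*sqrt(489).


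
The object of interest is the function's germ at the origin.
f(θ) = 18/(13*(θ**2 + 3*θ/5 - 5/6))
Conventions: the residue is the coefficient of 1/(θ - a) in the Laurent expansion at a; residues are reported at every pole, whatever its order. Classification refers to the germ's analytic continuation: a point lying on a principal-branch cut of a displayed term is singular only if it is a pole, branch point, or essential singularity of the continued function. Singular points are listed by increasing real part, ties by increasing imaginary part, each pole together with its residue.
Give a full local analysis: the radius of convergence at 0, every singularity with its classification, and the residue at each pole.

Denominator factor (θ**2 + 3*θ/5 - 5/6): discriminant 277/75, real irrational roots -3/10 + (1/30)*sqrt(831) and -3/10 - (1/30)*sqrt(831); poles of order 1, moduli -3/10 + (1/30)*sqrt(831) and 3/10 + (1/30)*sqrt(831).
The radius of convergence is the smallest modulus among the singular points: -3/10 + (1/30)*sqrt(831).
The factor θ**2 + 3*θ/5 - 5/6 splits as (θ - a)(θ - a') with a = -3/10 - (1/30)*sqrt(831), a' = -3/10 + (1/30)*sqrt(831). At the order-1 pole a set g(θ) = (θ - a)*f(θ) = [18/13] / (θ - a').
Simple pole: residue = g(a) at a = -3/10 - (1/30)*sqrt(831), which is -(90/3601)*sqrt(831).
The factor θ**2 + 3*θ/5 - 5/6 splits as (θ - a)(θ - a') with a = -3/10 + (1/30)*sqrt(831), a' = -3/10 - (1/30)*sqrt(831). At the order-1 pole a set g(θ) = (θ - a)*f(θ) = [18/13] / (θ - a').
Simple pole: residue = g(a) at a = -3/10 + (1/30)*sqrt(831), which is (90/3601)*sqrt(831).
List the singular points by increasing real part (a conjugate pair: the negative imaginary part first).

Radius of convergence at 0: -3/10 + (1/30)*sqrt(831).
At -3/10 - (1/30)*sqrt(831): a pole of order 1; residue -(90/3601)*sqrt(831).
At -3/10 + (1/30)*sqrt(831): a pole of order 1; residue (90/3601)*sqrt(831).


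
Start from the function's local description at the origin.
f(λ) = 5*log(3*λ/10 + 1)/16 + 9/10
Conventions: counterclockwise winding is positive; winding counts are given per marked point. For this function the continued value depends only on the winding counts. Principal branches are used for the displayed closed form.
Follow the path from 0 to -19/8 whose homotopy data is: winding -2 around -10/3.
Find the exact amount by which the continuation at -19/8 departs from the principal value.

Continued minus principal equals -(5/4)*pi*i.

The rational part is single-valued and drops out of the difference; each branch term changes only by its own monodromy.
(5/16)*log(1 - λ/(-10/3)): each positive loop around -10/3 adds 2*pi*i to the log, so winding -2 contributes (5/16)*(-2)*2*pi*i = -(5/4)*pi*i.
Summing the contributions at λ = -19/8 gives -(5/4)*pi*i.


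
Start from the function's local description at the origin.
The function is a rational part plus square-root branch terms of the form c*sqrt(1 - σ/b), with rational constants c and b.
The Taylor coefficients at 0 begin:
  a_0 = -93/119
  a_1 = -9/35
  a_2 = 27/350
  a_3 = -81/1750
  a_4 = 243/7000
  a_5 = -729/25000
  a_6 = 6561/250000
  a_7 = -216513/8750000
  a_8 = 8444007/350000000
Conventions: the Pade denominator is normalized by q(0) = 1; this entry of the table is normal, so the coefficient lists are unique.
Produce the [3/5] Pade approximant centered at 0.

The Pade approximant has numerator coefficients [-93/119, -643983/370328, -77174289/64807400, -22470291/92582000]; denominator coefficients [1, 29503/15560, 135957/136150, 14967/136150, -5967/1089200, 229959/544600000].

Taylor coefficients needed (read off): a_0 = -93/119, a_1 = -9/35, a_2 = 27/350, a_3 = -81/1750, a_4 = 243/7000, a_5 = -729/25000, a_6 = 6561/250000, a_7 = -216513/8750000, a_8 = 8444007/350000000.
Write the denominator as Q(σ) = 1 + q1*σ + q2*σ^2 + q3*σ^3 + q4*σ^4 + q5*σ^5. Requiring Q*f - P = O(σ^9) with deg P <= 3 kills the coefficients of σ^4..σ^8 in Q*f:
  σ^4: a_4 + q1*a_3 + q2*a_2 + q3*a_1 + q4*a_0 = 0, i.e. 243/7000 + (-81/1750)*q1 + (27/350)*q2 + (-9/35)*q3 + (-93/119)*q4 = 0.
  σ^5: a_5 + q1*a_4 + q2*a_3 + q3*a_2 + q4*a_1 + q5*a_0 = 0, i.e. -729/25000 + (243/7000)*q1 + (-81/1750)*q2 + (27/350)*q3 + (-9/35)*q4 + (-93/119)*q5 = 0.
  σ^6: a_6 + q1*a_5 + q2*a_4 + q3*a_3 + q4*a_2 + q5*a_1 = 0, i.e. 6561/250000 + (-729/25000)*q1 + (243/7000)*q2 + (-81/1750)*q3 + (27/350)*q4 + (-9/35)*q5 = 0.
  σ^7: a_7 + q1*a_6 + q2*a_5 + q3*a_4 + q4*a_3 + q5*a_2 = 0, i.e. -216513/8750000 + (6561/250000)*q1 + (-729/25000)*q2 + (243/7000)*q3 + (-81/1750)*q4 + (27/350)*q5 = 0.
  σ^8: a_8 + q1*a_7 + q2*a_6 + q3*a_5 + q4*a_4 + q5*a_3 = 0, i.e. 8444007/350000000 + (-216513/8750000)*q1 + (6561/250000)*q2 + (-729/25000)*q3 + (243/7000)*q4 + (-81/1750)*q5 = 0.
Solving this linear system: q1 = 29503/15560, q2 = 135957/136150, q3 = 14967/136150, q4 = -5967/1089200, q5 = 229959/544600000.
The numerator is Q*f truncated at degree 3: P0 = a_0 = -93/119; P1 = a_1 + q1*a_0 = -643983/370328; P2 = a_2 + q1*a_1 + q2*a_0 = -77174289/64807400; P3 = a_3 + q1*a_2 + q2*a_1 + q3*a_0 = -22470291/92582000.


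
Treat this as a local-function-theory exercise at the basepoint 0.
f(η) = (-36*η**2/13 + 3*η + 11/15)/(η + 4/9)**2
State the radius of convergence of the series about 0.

The radius of convergence is 4/9.

Denominator factor (η + 4/9)^2: pole of order 2 at -4/9, modulus 4/9.
The radius of convergence is the smallest modulus among the singular points: 4/9.


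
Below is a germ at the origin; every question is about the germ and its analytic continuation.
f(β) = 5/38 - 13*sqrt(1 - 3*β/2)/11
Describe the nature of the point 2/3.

The term (-13/11)*sqrt(1 - β/(2/3)) has argument 1 - 2/3/(2/3) = 0 at 2/3: a square-root (algebraic, two-sheeted) branch point; the remaining terms are analytic or single-valued there.

The point is an algebraic (square-root) branch point.


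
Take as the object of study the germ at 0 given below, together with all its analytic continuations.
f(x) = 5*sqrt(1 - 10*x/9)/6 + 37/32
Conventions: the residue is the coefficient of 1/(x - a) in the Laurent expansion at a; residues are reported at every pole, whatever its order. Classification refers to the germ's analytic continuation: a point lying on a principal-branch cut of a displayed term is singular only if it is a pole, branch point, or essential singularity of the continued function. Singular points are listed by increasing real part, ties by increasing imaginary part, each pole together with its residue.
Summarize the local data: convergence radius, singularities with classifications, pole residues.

Radius of convergence at 0: 9/10.
At 9/10: an algebraic (square-root) branch point.

Branch term (5/6)*sqrt(1 - x/(9/10)): its argument vanishes at x = 9/10, a square-root branch point, modulus 9/10.
The radius of convergence is the smallest modulus among the singular points: 9/10.


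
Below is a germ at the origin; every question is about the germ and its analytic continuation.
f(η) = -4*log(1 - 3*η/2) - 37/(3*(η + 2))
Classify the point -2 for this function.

The point is a pole of order 1.

The denominator factor η + 2 vanishes at -2 and appears to the power 1; the numerator there equals -37/3, nonzero, and no other factor vanishes.
The branch terms are analytic at this point.
Hence a pole whose order is the multiplicity, 1.


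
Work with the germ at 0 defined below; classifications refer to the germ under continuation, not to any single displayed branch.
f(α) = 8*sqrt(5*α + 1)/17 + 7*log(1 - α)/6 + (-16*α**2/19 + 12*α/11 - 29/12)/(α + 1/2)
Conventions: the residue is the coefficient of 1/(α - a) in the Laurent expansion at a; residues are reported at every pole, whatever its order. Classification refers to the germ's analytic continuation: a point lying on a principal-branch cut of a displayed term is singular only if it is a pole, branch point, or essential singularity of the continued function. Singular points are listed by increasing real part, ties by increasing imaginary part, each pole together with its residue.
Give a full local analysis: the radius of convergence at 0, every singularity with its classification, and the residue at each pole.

Denominator factor (α + 1/2): pole of order 1 at -1/2, modulus 1/2.
Branch term (7/6)*log(1 - α/(1)): its argument vanishes at α = 1, a logarithmic branch point, modulus 1.
Branch term (8/17)*sqrt(1 - α/(-1/5)): its argument vanishes at α = -1/5, a square-root branch point, modulus 1/5.
The radius of convergence is the smallest modulus among the singular points: 1/5.
The branch terms are analytic at -1/2 and contribute nothing to the residue; only the rational part matters.
At the order-1 pole -1/2 set g(α) = (α - (-1/2))*(rational part) = -16*α**2/19 + 12*α/11 - 29/12.
Simple pole: residue = g(a) at a = -1/2, which is -7957/2508.
List the singular points by increasing real part (a conjugate pair: the negative imaginary part first).

Radius of convergence at 0: 1/5.
At -1/2: a pole of order 1; residue -7957/2508.
At -1/5: an algebraic (square-root) branch point.
At 1: a logarithmic branch point.


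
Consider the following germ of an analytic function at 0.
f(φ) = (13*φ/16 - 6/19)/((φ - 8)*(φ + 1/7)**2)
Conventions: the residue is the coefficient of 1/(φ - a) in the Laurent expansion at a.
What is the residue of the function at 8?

The residue is 11515/123462.

At the order-1 pole 8 set g(φ) = (φ - (8))*f(φ) = (13*φ/16 - 6/19)/(φ + 1/7)**2.
Simple pole: residue = g(a) at a = 8, which is 11515/123462.


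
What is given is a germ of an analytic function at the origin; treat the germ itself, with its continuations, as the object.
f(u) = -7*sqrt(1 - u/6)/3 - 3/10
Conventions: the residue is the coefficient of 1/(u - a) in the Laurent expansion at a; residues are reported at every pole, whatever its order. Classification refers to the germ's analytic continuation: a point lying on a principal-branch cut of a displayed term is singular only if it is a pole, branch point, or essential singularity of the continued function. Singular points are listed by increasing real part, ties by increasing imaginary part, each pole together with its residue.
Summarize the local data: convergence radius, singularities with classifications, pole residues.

Branch term (-7/3)*sqrt(1 - u/(6)): its argument vanishes at u = 6, a square-root branch point, modulus 6.
The radius of convergence is the smallest modulus among the singular points: 6.

Radius of convergence at 0: 6.
At 6: an algebraic (square-root) branch point.


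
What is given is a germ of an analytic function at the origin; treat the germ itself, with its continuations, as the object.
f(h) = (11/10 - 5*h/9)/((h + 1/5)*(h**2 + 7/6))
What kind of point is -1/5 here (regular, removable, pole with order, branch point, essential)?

The point is a pole of order 1.

The denominator factor h + 1/5 vanishes at -1/5 and appears to the power 1; the numerator there equals 109/90, nonzero, and no other factor vanishes.
Hence a pole whose order is the multiplicity, 1.


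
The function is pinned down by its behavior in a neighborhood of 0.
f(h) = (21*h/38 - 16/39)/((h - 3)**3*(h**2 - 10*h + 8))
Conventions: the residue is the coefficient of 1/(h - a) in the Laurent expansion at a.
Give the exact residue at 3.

The residue is -11033/3255954.

At the order-3 pole 3 set g(h) = (h - (3))^3*f(h) = (21*h/38 - 16/39)/(h**2 - 10*h + 8).
Order-3 pole: residue = g''(a)/2; g''(3) = -11033/1627977, so the residue is -11033/3255954.


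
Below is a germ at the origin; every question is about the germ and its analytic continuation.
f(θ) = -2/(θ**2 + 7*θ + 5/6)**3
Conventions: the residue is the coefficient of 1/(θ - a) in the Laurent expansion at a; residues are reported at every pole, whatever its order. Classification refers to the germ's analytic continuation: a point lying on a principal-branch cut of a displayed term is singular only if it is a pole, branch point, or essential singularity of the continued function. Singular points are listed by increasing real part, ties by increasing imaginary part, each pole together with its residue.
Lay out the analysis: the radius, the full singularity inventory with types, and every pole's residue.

Denominator factor (θ**2 + 7*θ + 5/6)^3: discriminant 137/3, real irrational roots -7/2 + (1/6)*sqrt(411) and -7/2 - (1/6)*sqrt(411); poles of order 3, moduli 7/2 - (1/6)*sqrt(411) and 7/2 + (1/6)*sqrt(411).
The radius of convergence is the smallest modulus among the singular points: 7/2 - (1/6)*sqrt(411).
The factor θ**2 + 7*θ + 5/6 splits as (θ - a)(θ - a') with a = -7/2 - (1/6)*sqrt(411), a' = -7/2 + (1/6)*sqrt(411). At the order-3 pole a set g(θ) = (θ - a)^3*f(θ) = [-2] / (θ - a')^3.
Order-3 pole: residue = g''(a)/2; g''(-7/2 - (1/6)*sqrt(411)) = (216/2571353)*sqrt(411), so the residue is (108/2571353)*sqrt(411).
The factor θ**2 + 7*θ + 5/6 splits as (θ - a)(θ - a') with a = -7/2 + (1/6)*sqrt(411), a' = -7/2 - (1/6)*sqrt(411). At the order-3 pole a set g(θ) = (θ - a)^3*f(θ) = [-2] / (θ - a')^3.
Order-3 pole: residue = g''(a)/2; g''(-7/2 + (1/6)*sqrt(411)) = -(216/2571353)*sqrt(411), so the residue is -(108/2571353)*sqrt(411).
List the singular points by increasing real part (a conjugate pair: the negative imaginary part first).

Radius of convergence at 0: 7/2 - (1/6)*sqrt(411).
At -7/2 - (1/6)*sqrt(411): a pole of order 3; residue (108/2571353)*sqrt(411).
At -7/2 + (1/6)*sqrt(411): a pole of order 3; residue -(108/2571353)*sqrt(411).


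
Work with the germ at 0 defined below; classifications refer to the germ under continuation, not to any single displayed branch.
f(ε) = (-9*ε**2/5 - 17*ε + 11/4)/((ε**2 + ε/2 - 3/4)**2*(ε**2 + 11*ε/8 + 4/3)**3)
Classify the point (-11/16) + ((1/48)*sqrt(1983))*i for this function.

The denominator factor ε**2 + 11*ε/8 + 4/3 vanishes at (-11/16) + ((1/48)*sqrt(1983))*i and appears to the power 3; the numerator there equals (9687/640) - ((581/1920)*sqrt(1983))*i, nonzero, and no other factor vanishes.
Hence a pole whose order is the multiplicity, 3.

The point is a pole of order 3.


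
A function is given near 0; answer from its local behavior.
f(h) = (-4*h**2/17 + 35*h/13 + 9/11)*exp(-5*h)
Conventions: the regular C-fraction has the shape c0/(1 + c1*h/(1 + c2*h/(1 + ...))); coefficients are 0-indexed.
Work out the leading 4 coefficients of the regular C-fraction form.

The regular C-fraction coefficients are [9/11, 200/117, -3333673/795600, 102089421837/22668976400].

Taylor coefficients (expand at 0): a_0 = 9/11, a_1 = -200/143, a_2 = -16869/4862, a_3 = 43235/2431.
c0 = a_0 = 9/11. Peel one level at a time: if S = 1 + c*h/S' with S'(0) = 1, then c is the h-coefficient of S and S' = c*h/(S - 1).
S_1 = c0/f = 1 + (200/117)*h + (3333673/465426)*h^2 + ...; c1 = 200/117.
S_2 = c1*h/(S_1 - 1) = 1 + (-3333673/795600)*h + (872559161/46240000)*h^2 + ...; c2 = -3333673/795600.
S_3 = c2*h/(S_2 - 1) = 1 + (102089421837/22668976400)*h + ...; c3 = 102089421837/22668976400.


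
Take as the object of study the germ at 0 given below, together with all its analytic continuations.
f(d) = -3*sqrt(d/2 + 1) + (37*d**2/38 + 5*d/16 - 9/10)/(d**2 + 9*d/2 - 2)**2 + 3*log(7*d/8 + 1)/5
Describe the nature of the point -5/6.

Denominator factors: d**2 + 9*d/2 - 2 = -91/18 at d = -5/6 — none vanishes.
Branch term log(1 - d/(-8/7)): argument at -5/6 is 13/48, nonzero, so -5/6 is not its branch point (a point on a principal cut is still regular for the continued germ).
Branch term sqrt(1 - d/(-2)): argument at -5/6 is 7/12, nonzero, so -5/6 is not its branch point (a point on a principal cut is still regular for the continued germ).
So the germ continues analytically to -5/6.

The point is a regular point.


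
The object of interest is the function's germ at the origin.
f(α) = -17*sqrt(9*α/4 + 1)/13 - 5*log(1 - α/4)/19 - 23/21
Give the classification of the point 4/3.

There is no denominator, hence no pole anywhere.
Branch term log(1 - α/(4)): argument at 4/3 is 2/3, nonzero, so 4/3 is not its branch point (a point on a principal cut is still regular for the continued germ).
Branch term sqrt(1 - α/(-4/9)): argument at 4/3 is 4, nonzero, so 4/3 is not its branch point (a point on a principal cut is still regular for the continued germ).
So the germ continues analytically to 4/3.

The point is a regular point.


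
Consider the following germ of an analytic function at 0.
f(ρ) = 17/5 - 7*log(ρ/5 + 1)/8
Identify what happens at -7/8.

The point is a regular point.

There is no denominator, hence no pole anywhere.
Branch term log(1 - ρ/(-5)): argument at -7/8 is 33/40, nonzero, so -7/8 is not its branch point (a point on a principal cut is still regular for the continued germ).
So the germ continues analytically to -7/8.


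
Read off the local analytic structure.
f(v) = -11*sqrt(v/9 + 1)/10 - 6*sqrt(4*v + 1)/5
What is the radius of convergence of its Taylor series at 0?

Branch term (-11/10)*sqrt(1 - v/(-9)): its argument vanishes at v = -9, a square-root branch point, modulus 9.
Branch term (-6/5)*sqrt(1 - v/(-1/4)): its argument vanishes at v = -1/4, a square-root branch point, modulus 1/4.
The radius of convergence is the smallest modulus among the singular points: 1/4.

The radius of convergence is 1/4.


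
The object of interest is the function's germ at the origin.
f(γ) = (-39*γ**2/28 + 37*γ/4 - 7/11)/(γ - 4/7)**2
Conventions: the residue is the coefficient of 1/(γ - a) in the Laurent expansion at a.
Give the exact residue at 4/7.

At the order-2 pole 4/7 set g(γ) = (γ - (4/7))^2*f(γ) = -39*γ**2/28 + 37*γ/4 - 7/11.
Order-2 pole: residue = g'(a); g'(4/7) = 1501/196, so the residue is 1501/196.

The residue is 1501/196.


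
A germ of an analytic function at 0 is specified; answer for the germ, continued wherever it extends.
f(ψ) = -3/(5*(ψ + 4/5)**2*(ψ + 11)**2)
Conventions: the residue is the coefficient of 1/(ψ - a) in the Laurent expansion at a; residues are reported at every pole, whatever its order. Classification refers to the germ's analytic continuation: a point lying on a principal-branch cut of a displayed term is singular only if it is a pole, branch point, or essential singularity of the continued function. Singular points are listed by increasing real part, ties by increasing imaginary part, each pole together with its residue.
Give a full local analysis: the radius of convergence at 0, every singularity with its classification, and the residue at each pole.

Radius of convergence at 0: 4/5.
At -11: a pole of order 2; residue -50/44217.
At -4/5: a pole of order 2; residue 50/44217.

Denominator factor (ψ + 4/5)^2: pole of order 2 at -4/5, modulus 4/5.
Denominator factor (ψ + 11)^2: pole of order 2 at -11, modulus 11.
The radius of convergence is the smallest modulus among the singular points: 4/5.
At the order-2 pole -11 set g(ψ) = (ψ - (-11))^2*f(ψ) = -3/(5*(ψ + 4/5)**2).
Order-2 pole: residue = g'(a); g'(-11) = -50/44217, so the residue is -50/44217.
At the order-2 pole -4/5 set g(ψ) = (ψ - (-4/5))^2*f(ψ) = -3/(5*(ψ + 11)**2).
Order-2 pole: residue = g'(a); g'(-4/5) = 50/44217, so the residue is 50/44217.
List the singular points by increasing real part (a conjugate pair: the negative imaginary part first).


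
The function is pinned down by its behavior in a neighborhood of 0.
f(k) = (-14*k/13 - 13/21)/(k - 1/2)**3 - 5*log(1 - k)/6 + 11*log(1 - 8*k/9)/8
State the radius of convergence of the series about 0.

The radius of convergence is 1/2.

Denominator factor (k - 1/2)^3: pole of order 3 at 1/2, modulus 1/2.
Branch term (11/8)*log(1 - k/(9/8)): its argument vanishes at k = 9/8, a logarithmic branch point, modulus 9/8.
Branch term (-5/6)*log(1 - k/(1)): its argument vanishes at k = 1, a logarithmic branch point, modulus 1.
The radius of convergence is the smallest modulus among the singular points: 1/2.


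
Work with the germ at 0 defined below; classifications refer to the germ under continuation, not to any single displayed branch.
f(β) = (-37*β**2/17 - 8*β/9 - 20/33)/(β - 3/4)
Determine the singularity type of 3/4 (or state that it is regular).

The point is a pole of order 1.

The denominator factor β - 3/4 vanishes at 3/4 and appears to the power 1; the numerator there equals -7471/2992, nonzero, and no other factor vanishes.
Hence a pole whose order is the multiplicity, 1.


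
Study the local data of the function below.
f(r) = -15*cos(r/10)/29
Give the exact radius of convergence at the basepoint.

The factor cos(r/10) is entire and contributes no finite singular point.
The polynomial part has no poles.
No finite singular points: the Taylor series at 0 converges everywhere.

The radius of convergence is infinite.


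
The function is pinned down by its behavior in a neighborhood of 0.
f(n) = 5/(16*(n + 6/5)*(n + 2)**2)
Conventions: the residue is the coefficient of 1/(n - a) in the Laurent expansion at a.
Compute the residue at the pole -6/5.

At the order-1 pole -6/5 set g(n) = (n - (-6/5))*f(n) = 5/(16*(n + 2)**2).
Simple pole: residue = g(a) at a = -6/5, which is 125/256.

The residue is 125/256.


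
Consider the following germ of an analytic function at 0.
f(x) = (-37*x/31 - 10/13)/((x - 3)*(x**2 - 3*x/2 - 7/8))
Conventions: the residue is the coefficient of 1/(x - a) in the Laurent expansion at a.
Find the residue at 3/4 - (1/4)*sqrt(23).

The residue is 7012/11687 - (35210/268801)*sqrt(23).

The factor x**2 - 3*x/2 - 7/8 splits as (x - a)(x - a') with a = 3/4 - (1/4)*sqrt(23), a' = 3/4 + (1/4)*sqrt(23). At the order-1 pole a set g(x) = (x - a)*f(x) = [(-37*x/31 - 10/13)/(x - 3)] / (x - a').
Simple pole: residue = g(a) at a = 3/4 - (1/4)*sqrt(23), which is 7012/11687 - (35210/268801)*sqrt(23).


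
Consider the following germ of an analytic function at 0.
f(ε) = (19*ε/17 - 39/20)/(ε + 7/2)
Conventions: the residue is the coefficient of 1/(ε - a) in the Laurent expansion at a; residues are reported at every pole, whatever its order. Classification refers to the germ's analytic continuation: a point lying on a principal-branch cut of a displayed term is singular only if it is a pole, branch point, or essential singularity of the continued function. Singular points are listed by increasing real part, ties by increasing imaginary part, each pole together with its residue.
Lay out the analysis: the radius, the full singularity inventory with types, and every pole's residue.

Denominator factor (ε + 7/2): pole of order 1 at -7/2, modulus 7/2.
The radius of convergence is the smallest modulus among the singular points: 7/2.
At the order-1 pole -7/2 set g(ε) = (ε - (-7/2))*f(ε) = 19*ε/17 - 39/20.
Simple pole: residue = g(a) at a = -7/2, which is -1993/340.

Radius of convergence at 0: 7/2.
At -7/2: a pole of order 1; residue -1993/340.


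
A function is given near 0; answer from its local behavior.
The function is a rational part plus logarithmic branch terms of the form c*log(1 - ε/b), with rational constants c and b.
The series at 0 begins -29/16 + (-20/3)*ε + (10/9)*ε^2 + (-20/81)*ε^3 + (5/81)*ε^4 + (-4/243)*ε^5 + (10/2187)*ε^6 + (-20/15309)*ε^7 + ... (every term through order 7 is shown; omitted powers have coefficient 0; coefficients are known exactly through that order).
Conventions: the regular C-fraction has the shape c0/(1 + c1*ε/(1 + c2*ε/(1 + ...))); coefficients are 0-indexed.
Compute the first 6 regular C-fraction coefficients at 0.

Taylor coefficients (read off): a_0 = -29/16, a_1 = -20/3, a_2 = 10/9, a_3 = -20/81, a_4 = 5/81, a_5 = -4/243.
c0 = a_0 = -29/16. Peel one level at a time: if S = 1 + c*ε/S' with S'(0) = 1, then c is the ε-coefficient of S and S' = c*ε/(S - 1).
S_1 = c0/f = 1 + (-320/87)*ε + (35680/2523)*ε^2 + ...; c1 = -320/87.
S_2 = c1*ε/(S_1 - 1) = 1 + (223/58)*ε + (-1/108)*ε^2 + ...; c2 = 223/58.
S_3 = c2*ε/(S_2 - 1) = 1 + (29/12042)*ε + (-28681/72504882)*ε^2 + ...; c3 = 29/12042.
S_4 = c3*ε/(S_3 - 1) = 1 + (989/6021)*ε + (-1/135)*ε^2 + ...; c4 = 989/6021.
S_5 = c4*ε/(S_4 - 1) = 1 + (223/4945)*ε + ...; c5 = 223/4945.

The regular C-fraction coefficients are [-29/16, -320/87, 223/58, 29/12042, 989/6021, 223/4945].


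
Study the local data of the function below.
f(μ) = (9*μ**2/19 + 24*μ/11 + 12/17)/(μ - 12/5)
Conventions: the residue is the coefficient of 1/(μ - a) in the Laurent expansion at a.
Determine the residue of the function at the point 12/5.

At the order-1 pole 12/5 set g(μ) = (μ - (12/5))*f(μ) = 9*μ**2/19 + 24*μ/11 + 12/17.
Simple pole: residue = g(a) at a = 12/5, which is 770172/88825.

The residue is 770172/88825.


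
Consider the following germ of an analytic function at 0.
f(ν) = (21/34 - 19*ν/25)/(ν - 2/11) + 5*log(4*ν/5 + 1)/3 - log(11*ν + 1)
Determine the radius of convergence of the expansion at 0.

The radius of convergence is 1/11.

Denominator factor (ν - 2/11): pole of order 1 at 2/11, modulus 2/11.
Branch term (5/3)*log(1 - ν/(-5/4)): its argument vanishes at ν = -5/4, a logarithmic branch point, modulus 5/4.
Branch term (-1)*log(1 - ν/(-1/11)): its argument vanishes at ν = -1/11, a logarithmic branch point, modulus 1/11.
The radius of convergence is the smallest modulus among the singular points: 1/11.


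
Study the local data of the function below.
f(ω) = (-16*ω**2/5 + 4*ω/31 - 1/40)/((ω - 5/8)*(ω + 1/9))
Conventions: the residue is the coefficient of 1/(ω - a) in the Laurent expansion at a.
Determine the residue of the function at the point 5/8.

The residue is -13329/8215.

At the order-1 pole 5/8 set g(ω) = (ω - (5/8))*f(ω) = (-16*ω**2/5 + 4*ω/31 - 1/40)/(ω + 1/9).
Simple pole: residue = g(a) at a = 5/8, which is -13329/8215.


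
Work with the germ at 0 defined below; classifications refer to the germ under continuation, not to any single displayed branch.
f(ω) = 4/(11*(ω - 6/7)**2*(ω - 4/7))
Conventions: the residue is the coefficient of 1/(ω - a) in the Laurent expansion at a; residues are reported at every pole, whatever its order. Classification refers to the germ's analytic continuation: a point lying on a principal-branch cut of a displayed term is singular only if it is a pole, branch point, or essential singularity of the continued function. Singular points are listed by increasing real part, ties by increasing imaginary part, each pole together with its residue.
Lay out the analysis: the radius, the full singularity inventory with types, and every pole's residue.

Radius of convergence at 0: 4/7.
At 4/7: a pole of order 1; residue 49/11.
At 6/7: a pole of order 2; residue -49/11.

Denominator factor (ω - 4/7): pole of order 1 at 4/7, modulus 4/7.
Denominator factor (ω - 6/7)^2: pole of order 2 at 6/7, modulus 6/7.
The radius of convergence is the smallest modulus among the singular points: 4/7.
At the order-1 pole 4/7 set g(ω) = (ω - (4/7))*f(ω) = 4/(11*(ω - 6/7)**2).
Simple pole: residue = g(a) at a = 4/7, which is 49/11.
At the order-2 pole 6/7 set g(ω) = (ω - (6/7))^2*f(ω) = 4/(11*(ω - 4/7)).
Order-2 pole: residue = g'(a); g'(6/7) = -49/11, so the residue is -49/11.
List the singular points by increasing real part (a conjugate pair: the negative imaginary part first).


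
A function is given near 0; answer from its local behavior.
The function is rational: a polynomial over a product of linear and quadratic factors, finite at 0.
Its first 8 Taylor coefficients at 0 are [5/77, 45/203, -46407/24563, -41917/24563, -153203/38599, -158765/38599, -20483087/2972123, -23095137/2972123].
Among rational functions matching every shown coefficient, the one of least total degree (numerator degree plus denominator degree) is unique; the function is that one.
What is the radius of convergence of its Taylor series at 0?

No rational of total degree below 5 reproduces all 8 coefficients; solving the [2/3] Pade equations on them gives f(ξ) = (-12*ξ**2/5 + 5*ξ/29 + 1/14)/((ξ + 1)*(ξ**2 - 11*ξ/5 + 11/10)), whose expansion matches every shown term.
Denominator factor (ξ**2 - 11*ξ/5 + 11/10): discriminant 11/25, real irrational roots 11/10 + (1/10)*sqrt(11) and 11/10 - (1/10)*sqrt(11); poles of order 1, moduli 11/10 + (1/10)*sqrt(11) and 11/10 - (1/10)*sqrt(11).
Denominator factor (ξ + 1): pole of order 1 at -1, modulus 1.
The radius of convergence is the smallest modulus among the singular points: 11/10 - (1/10)*sqrt(11).

The radius of convergence is 11/10 - (1/10)*sqrt(11).


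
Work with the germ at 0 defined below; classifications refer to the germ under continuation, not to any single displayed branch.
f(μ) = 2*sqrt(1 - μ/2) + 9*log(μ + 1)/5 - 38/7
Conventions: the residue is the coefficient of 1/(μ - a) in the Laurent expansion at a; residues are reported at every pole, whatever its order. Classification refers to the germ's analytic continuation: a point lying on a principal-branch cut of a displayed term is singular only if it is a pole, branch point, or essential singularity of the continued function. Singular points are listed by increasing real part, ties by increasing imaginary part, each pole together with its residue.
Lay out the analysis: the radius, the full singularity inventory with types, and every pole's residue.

Radius of convergence at 0: 1.
At -1: a logarithmic branch point.
At 2: an algebraic (square-root) branch point.

Branch term (2)*sqrt(1 - μ/(2)): its argument vanishes at μ = 2, a square-root branch point, modulus 2.
Branch term (9/5)*log(1 - μ/(-1)): its argument vanishes at μ = -1, a logarithmic branch point, modulus 1.
The radius of convergence is the smallest modulus among the singular points: 1.
List the singular points by increasing real part (a conjugate pair: the negative imaginary part first).
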